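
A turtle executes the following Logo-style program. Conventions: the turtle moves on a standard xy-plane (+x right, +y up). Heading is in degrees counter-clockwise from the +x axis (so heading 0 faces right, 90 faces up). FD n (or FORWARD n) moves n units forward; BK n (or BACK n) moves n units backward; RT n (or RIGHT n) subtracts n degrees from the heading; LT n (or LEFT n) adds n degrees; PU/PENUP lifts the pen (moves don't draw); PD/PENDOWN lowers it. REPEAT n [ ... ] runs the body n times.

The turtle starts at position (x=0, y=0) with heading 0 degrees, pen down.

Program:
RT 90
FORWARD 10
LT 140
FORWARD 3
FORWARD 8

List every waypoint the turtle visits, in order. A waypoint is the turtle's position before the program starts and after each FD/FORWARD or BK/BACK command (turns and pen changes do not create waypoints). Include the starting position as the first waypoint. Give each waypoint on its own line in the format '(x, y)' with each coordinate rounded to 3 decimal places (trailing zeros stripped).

Answer: (0, 0)
(0, -10)
(1.928, -7.702)
(7.071, -1.574)

Derivation:
Executing turtle program step by step:
Start: pos=(0,0), heading=0, pen down
RT 90: heading 0 -> 270
FD 10: (0,0) -> (0,-10) [heading=270, draw]
LT 140: heading 270 -> 50
FD 3: (0,-10) -> (1.928,-7.702) [heading=50, draw]
FD 8: (1.928,-7.702) -> (7.071,-1.574) [heading=50, draw]
Final: pos=(7.071,-1.574), heading=50, 3 segment(s) drawn
Waypoints (4 total):
(0, 0)
(0, -10)
(1.928, -7.702)
(7.071, -1.574)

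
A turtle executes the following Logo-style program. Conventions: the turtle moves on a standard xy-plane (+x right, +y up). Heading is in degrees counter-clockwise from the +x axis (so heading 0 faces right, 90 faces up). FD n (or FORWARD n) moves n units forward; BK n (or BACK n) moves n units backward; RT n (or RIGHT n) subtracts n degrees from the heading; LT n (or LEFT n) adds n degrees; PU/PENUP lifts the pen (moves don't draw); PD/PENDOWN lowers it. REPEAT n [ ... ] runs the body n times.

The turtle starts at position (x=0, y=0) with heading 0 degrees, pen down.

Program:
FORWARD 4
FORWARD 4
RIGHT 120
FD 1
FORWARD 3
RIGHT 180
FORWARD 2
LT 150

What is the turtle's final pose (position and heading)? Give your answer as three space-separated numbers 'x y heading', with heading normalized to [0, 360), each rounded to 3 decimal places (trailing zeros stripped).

Executing turtle program step by step:
Start: pos=(0,0), heading=0, pen down
FD 4: (0,0) -> (4,0) [heading=0, draw]
FD 4: (4,0) -> (8,0) [heading=0, draw]
RT 120: heading 0 -> 240
FD 1: (8,0) -> (7.5,-0.866) [heading=240, draw]
FD 3: (7.5,-0.866) -> (6,-3.464) [heading=240, draw]
RT 180: heading 240 -> 60
FD 2: (6,-3.464) -> (7,-1.732) [heading=60, draw]
LT 150: heading 60 -> 210
Final: pos=(7,-1.732), heading=210, 5 segment(s) drawn

Answer: 7 -1.732 210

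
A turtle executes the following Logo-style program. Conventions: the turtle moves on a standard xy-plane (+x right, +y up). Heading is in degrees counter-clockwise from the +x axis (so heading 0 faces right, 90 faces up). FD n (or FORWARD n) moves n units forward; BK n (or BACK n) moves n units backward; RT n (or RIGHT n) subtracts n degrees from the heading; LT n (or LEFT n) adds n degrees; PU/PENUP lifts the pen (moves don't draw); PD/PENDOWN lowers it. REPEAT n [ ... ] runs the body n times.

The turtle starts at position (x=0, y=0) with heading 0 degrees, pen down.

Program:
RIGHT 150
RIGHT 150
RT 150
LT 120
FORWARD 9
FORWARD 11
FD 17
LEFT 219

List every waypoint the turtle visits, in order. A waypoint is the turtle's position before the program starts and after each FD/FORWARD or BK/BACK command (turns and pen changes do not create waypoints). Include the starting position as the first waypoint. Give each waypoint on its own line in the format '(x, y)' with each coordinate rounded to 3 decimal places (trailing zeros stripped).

Executing turtle program step by step:
Start: pos=(0,0), heading=0, pen down
RT 150: heading 0 -> 210
RT 150: heading 210 -> 60
RT 150: heading 60 -> 270
LT 120: heading 270 -> 30
FD 9: (0,0) -> (7.794,4.5) [heading=30, draw]
FD 11: (7.794,4.5) -> (17.321,10) [heading=30, draw]
FD 17: (17.321,10) -> (32.043,18.5) [heading=30, draw]
LT 219: heading 30 -> 249
Final: pos=(32.043,18.5), heading=249, 3 segment(s) drawn
Waypoints (4 total):
(0, 0)
(7.794, 4.5)
(17.321, 10)
(32.043, 18.5)

Answer: (0, 0)
(7.794, 4.5)
(17.321, 10)
(32.043, 18.5)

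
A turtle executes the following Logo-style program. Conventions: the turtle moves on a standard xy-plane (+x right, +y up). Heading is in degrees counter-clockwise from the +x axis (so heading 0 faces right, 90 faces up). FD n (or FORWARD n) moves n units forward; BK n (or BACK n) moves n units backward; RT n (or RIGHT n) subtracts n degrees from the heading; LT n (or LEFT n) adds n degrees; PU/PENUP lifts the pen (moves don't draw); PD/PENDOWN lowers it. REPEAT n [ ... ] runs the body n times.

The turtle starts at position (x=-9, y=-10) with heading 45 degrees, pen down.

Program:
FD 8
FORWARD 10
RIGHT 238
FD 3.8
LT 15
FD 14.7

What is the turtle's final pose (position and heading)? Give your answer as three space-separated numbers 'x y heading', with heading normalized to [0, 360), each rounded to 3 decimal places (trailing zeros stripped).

Answer: -14.666 3.07 182

Derivation:
Executing turtle program step by step:
Start: pos=(-9,-10), heading=45, pen down
FD 8: (-9,-10) -> (-3.343,-4.343) [heading=45, draw]
FD 10: (-3.343,-4.343) -> (3.728,2.728) [heading=45, draw]
RT 238: heading 45 -> 167
FD 3.8: (3.728,2.728) -> (0.025,3.583) [heading=167, draw]
LT 15: heading 167 -> 182
FD 14.7: (0.025,3.583) -> (-14.666,3.07) [heading=182, draw]
Final: pos=(-14.666,3.07), heading=182, 4 segment(s) drawn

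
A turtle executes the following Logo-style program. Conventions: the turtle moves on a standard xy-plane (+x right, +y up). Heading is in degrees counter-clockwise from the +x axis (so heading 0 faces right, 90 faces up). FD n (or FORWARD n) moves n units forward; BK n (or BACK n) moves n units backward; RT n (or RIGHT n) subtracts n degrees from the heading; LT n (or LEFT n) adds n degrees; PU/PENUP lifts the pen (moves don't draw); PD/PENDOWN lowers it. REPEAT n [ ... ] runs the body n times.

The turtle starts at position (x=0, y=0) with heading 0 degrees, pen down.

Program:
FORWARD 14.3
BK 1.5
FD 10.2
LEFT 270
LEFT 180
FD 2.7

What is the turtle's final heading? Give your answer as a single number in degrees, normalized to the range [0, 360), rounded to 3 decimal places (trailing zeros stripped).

Answer: 90

Derivation:
Executing turtle program step by step:
Start: pos=(0,0), heading=0, pen down
FD 14.3: (0,0) -> (14.3,0) [heading=0, draw]
BK 1.5: (14.3,0) -> (12.8,0) [heading=0, draw]
FD 10.2: (12.8,0) -> (23,0) [heading=0, draw]
LT 270: heading 0 -> 270
LT 180: heading 270 -> 90
FD 2.7: (23,0) -> (23,2.7) [heading=90, draw]
Final: pos=(23,2.7), heading=90, 4 segment(s) drawn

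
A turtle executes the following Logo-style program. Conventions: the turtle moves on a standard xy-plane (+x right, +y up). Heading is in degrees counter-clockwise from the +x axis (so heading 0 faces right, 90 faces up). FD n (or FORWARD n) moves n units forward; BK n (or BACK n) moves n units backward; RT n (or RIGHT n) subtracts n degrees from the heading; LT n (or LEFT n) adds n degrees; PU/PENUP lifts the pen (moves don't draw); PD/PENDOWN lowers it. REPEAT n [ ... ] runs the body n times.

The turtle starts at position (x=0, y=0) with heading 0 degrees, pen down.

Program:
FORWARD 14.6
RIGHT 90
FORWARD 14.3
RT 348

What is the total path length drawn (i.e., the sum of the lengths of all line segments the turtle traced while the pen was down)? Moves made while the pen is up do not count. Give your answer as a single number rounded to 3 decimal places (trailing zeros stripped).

Executing turtle program step by step:
Start: pos=(0,0), heading=0, pen down
FD 14.6: (0,0) -> (14.6,0) [heading=0, draw]
RT 90: heading 0 -> 270
FD 14.3: (14.6,0) -> (14.6,-14.3) [heading=270, draw]
RT 348: heading 270 -> 282
Final: pos=(14.6,-14.3), heading=282, 2 segment(s) drawn

Segment lengths:
  seg 1: (0,0) -> (14.6,0), length = 14.6
  seg 2: (14.6,0) -> (14.6,-14.3), length = 14.3
Total = 28.9

Answer: 28.9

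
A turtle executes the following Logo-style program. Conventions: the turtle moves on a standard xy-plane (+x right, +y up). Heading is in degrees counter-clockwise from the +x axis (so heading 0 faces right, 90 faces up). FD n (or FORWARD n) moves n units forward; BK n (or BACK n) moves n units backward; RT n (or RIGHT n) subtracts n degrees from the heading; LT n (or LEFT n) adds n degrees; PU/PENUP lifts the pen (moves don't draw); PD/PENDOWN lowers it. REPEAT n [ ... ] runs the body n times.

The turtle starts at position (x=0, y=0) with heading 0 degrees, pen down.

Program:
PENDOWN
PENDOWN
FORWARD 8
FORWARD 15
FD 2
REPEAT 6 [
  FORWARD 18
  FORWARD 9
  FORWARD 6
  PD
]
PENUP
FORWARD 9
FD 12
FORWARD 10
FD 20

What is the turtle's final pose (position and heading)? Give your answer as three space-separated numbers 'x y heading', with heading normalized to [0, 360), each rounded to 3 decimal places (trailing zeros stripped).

Answer: 274 0 0

Derivation:
Executing turtle program step by step:
Start: pos=(0,0), heading=0, pen down
PD: pen down
PD: pen down
FD 8: (0,0) -> (8,0) [heading=0, draw]
FD 15: (8,0) -> (23,0) [heading=0, draw]
FD 2: (23,0) -> (25,0) [heading=0, draw]
REPEAT 6 [
  -- iteration 1/6 --
  FD 18: (25,0) -> (43,0) [heading=0, draw]
  FD 9: (43,0) -> (52,0) [heading=0, draw]
  FD 6: (52,0) -> (58,0) [heading=0, draw]
  PD: pen down
  -- iteration 2/6 --
  FD 18: (58,0) -> (76,0) [heading=0, draw]
  FD 9: (76,0) -> (85,0) [heading=0, draw]
  FD 6: (85,0) -> (91,0) [heading=0, draw]
  PD: pen down
  -- iteration 3/6 --
  FD 18: (91,0) -> (109,0) [heading=0, draw]
  FD 9: (109,0) -> (118,0) [heading=0, draw]
  FD 6: (118,0) -> (124,0) [heading=0, draw]
  PD: pen down
  -- iteration 4/6 --
  FD 18: (124,0) -> (142,0) [heading=0, draw]
  FD 9: (142,0) -> (151,0) [heading=0, draw]
  FD 6: (151,0) -> (157,0) [heading=0, draw]
  PD: pen down
  -- iteration 5/6 --
  FD 18: (157,0) -> (175,0) [heading=0, draw]
  FD 9: (175,0) -> (184,0) [heading=0, draw]
  FD 6: (184,0) -> (190,0) [heading=0, draw]
  PD: pen down
  -- iteration 6/6 --
  FD 18: (190,0) -> (208,0) [heading=0, draw]
  FD 9: (208,0) -> (217,0) [heading=0, draw]
  FD 6: (217,0) -> (223,0) [heading=0, draw]
  PD: pen down
]
PU: pen up
FD 9: (223,0) -> (232,0) [heading=0, move]
FD 12: (232,0) -> (244,0) [heading=0, move]
FD 10: (244,0) -> (254,0) [heading=0, move]
FD 20: (254,0) -> (274,0) [heading=0, move]
Final: pos=(274,0), heading=0, 21 segment(s) drawn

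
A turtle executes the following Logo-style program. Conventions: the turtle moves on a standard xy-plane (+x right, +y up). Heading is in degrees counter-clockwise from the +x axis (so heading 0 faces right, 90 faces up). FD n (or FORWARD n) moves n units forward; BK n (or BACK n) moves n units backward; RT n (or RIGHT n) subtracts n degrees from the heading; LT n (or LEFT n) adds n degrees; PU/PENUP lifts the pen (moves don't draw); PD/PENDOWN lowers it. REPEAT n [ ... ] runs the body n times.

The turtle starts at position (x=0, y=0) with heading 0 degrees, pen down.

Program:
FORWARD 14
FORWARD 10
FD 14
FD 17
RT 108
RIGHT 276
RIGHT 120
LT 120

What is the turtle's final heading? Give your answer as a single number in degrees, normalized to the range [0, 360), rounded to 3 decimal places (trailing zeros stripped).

Executing turtle program step by step:
Start: pos=(0,0), heading=0, pen down
FD 14: (0,0) -> (14,0) [heading=0, draw]
FD 10: (14,0) -> (24,0) [heading=0, draw]
FD 14: (24,0) -> (38,0) [heading=0, draw]
FD 17: (38,0) -> (55,0) [heading=0, draw]
RT 108: heading 0 -> 252
RT 276: heading 252 -> 336
RT 120: heading 336 -> 216
LT 120: heading 216 -> 336
Final: pos=(55,0), heading=336, 4 segment(s) drawn

Answer: 336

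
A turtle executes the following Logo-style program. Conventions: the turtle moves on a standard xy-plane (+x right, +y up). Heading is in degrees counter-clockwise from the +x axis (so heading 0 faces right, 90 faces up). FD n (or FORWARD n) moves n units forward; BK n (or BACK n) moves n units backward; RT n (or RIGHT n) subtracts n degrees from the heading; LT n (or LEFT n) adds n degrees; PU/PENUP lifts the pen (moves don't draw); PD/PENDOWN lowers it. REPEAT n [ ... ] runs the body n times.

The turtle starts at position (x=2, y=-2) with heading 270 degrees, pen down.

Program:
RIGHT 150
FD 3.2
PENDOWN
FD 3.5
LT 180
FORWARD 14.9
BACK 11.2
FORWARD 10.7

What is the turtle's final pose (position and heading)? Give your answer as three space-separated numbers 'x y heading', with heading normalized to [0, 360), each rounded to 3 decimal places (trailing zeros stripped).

Answer: 5.85 -8.668 300

Derivation:
Executing turtle program step by step:
Start: pos=(2,-2), heading=270, pen down
RT 150: heading 270 -> 120
FD 3.2: (2,-2) -> (0.4,0.771) [heading=120, draw]
PD: pen down
FD 3.5: (0.4,0.771) -> (-1.35,3.802) [heading=120, draw]
LT 180: heading 120 -> 300
FD 14.9: (-1.35,3.802) -> (6.1,-9.101) [heading=300, draw]
BK 11.2: (6.1,-9.101) -> (0.5,0.598) [heading=300, draw]
FD 10.7: (0.5,0.598) -> (5.85,-8.668) [heading=300, draw]
Final: pos=(5.85,-8.668), heading=300, 5 segment(s) drawn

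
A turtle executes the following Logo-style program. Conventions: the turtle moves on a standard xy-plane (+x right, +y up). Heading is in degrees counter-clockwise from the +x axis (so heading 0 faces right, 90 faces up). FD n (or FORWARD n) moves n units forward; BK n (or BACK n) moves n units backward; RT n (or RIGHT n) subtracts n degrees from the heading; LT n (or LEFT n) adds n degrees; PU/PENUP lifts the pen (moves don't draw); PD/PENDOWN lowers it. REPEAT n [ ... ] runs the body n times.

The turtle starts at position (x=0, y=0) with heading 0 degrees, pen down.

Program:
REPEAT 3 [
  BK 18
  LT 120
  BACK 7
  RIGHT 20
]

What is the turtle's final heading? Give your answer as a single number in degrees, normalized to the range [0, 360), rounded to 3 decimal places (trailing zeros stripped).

Executing turtle program step by step:
Start: pos=(0,0), heading=0, pen down
REPEAT 3 [
  -- iteration 1/3 --
  BK 18: (0,0) -> (-18,0) [heading=0, draw]
  LT 120: heading 0 -> 120
  BK 7: (-18,0) -> (-14.5,-6.062) [heading=120, draw]
  RT 20: heading 120 -> 100
  -- iteration 2/3 --
  BK 18: (-14.5,-6.062) -> (-11.374,-23.789) [heading=100, draw]
  LT 120: heading 100 -> 220
  BK 7: (-11.374,-23.789) -> (-6.012,-19.289) [heading=220, draw]
  RT 20: heading 220 -> 200
  -- iteration 3/3 --
  BK 18: (-6.012,-19.289) -> (10.902,-13.133) [heading=200, draw]
  LT 120: heading 200 -> 320
  BK 7: (10.902,-13.133) -> (5.54,-8.633) [heading=320, draw]
  RT 20: heading 320 -> 300
]
Final: pos=(5.54,-8.633), heading=300, 6 segment(s) drawn

Answer: 300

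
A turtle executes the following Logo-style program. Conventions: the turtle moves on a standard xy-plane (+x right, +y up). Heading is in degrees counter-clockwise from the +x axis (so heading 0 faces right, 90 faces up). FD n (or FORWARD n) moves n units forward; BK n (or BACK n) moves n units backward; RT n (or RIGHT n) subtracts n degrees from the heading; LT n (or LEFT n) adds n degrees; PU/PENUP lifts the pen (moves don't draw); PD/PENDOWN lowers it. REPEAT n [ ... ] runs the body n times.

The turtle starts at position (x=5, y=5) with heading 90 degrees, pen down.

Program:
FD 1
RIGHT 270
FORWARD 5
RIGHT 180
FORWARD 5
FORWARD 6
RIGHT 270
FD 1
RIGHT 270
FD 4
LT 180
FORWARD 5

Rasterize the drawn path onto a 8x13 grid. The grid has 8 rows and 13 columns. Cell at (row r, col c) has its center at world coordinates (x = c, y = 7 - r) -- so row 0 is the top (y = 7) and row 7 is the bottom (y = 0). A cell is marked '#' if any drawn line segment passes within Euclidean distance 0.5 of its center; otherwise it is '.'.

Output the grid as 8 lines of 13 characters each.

Segment 0: (5,5) -> (5,6)
Segment 1: (5,6) -> (0,6)
Segment 2: (0,6) -> (5,6)
Segment 3: (5,6) -> (11,6)
Segment 4: (11,6) -> (11,7)
Segment 5: (11,7) -> (7,7)
Segment 6: (7,7) -> (12,7)

Answer: .......######
############.
.....#.......
.............
.............
.............
.............
.............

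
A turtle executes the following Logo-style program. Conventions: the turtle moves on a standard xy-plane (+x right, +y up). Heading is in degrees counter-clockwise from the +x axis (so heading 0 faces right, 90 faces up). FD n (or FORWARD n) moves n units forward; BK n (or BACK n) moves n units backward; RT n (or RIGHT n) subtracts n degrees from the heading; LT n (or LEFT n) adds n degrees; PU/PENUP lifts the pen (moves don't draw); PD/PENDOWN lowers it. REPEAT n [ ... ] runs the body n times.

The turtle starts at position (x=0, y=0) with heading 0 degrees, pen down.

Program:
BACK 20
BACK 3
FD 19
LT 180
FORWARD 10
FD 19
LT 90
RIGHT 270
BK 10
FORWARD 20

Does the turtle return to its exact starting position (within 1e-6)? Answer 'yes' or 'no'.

Executing turtle program step by step:
Start: pos=(0,0), heading=0, pen down
BK 20: (0,0) -> (-20,0) [heading=0, draw]
BK 3: (-20,0) -> (-23,0) [heading=0, draw]
FD 19: (-23,0) -> (-4,0) [heading=0, draw]
LT 180: heading 0 -> 180
FD 10: (-4,0) -> (-14,0) [heading=180, draw]
FD 19: (-14,0) -> (-33,0) [heading=180, draw]
LT 90: heading 180 -> 270
RT 270: heading 270 -> 0
BK 10: (-33,0) -> (-43,0) [heading=0, draw]
FD 20: (-43,0) -> (-23,0) [heading=0, draw]
Final: pos=(-23,0), heading=0, 7 segment(s) drawn

Start position: (0, 0)
Final position: (-23, 0)
Distance = 23; >= 1e-6 -> NOT closed

Answer: no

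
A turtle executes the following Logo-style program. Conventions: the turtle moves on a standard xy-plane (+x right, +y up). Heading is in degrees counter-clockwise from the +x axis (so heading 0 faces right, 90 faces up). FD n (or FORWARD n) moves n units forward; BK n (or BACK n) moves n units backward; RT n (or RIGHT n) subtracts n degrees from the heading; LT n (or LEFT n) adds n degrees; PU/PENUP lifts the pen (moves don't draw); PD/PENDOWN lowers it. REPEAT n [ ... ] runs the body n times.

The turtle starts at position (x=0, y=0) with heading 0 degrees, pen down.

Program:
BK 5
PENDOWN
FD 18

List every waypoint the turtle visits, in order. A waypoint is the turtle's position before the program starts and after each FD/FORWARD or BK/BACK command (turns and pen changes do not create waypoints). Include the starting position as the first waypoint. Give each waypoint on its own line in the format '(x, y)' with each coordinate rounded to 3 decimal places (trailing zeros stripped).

Answer: (0, 0)
(-5, 0)
(13, 0)

Derivation:
Executing turtle program step by step:
Start: pos=(0,0), heading=0, pen down
BK 5: (0,0) -> (-5,0) [heading=0, draw]
PD: pen down
FD 18: (-5,0) -> (13,0) [heading=0, draw]
Final: pos=(13,0), heading=0, 2 segment(s) drawn
Waypoints (3 total):
(0, 0)
(-5, 0)
(13, 0)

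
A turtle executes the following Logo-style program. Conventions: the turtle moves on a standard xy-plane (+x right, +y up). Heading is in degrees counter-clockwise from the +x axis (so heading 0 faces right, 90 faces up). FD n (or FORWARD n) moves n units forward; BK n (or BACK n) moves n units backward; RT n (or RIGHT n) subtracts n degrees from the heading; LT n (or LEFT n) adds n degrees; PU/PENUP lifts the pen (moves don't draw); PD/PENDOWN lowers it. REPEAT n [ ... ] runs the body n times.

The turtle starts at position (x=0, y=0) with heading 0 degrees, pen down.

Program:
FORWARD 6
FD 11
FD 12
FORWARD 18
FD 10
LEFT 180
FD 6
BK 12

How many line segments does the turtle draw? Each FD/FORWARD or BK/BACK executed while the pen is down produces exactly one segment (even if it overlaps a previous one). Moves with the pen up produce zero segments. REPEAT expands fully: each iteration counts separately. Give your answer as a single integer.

Answer: 7

Derivation:
Executing turtle program step by step:
Start: pos=(0,0), heading=0, pen down
FD 6: (0,0) -> (6,0) [heading=0, draw]
FD 11: (6,0) -> (17,0) [heading=0, draw]
FD 12: (17,0) -> (29,0) [heading=0, draw]
FD 18: (29,0) -> (47,0) [heading=0, draw]
FD 10: (47,0) -> (57,0) [heading=0, draw]
LT 180: heading 0 -> 180
FD 6: (57,0) -> (51,0) [heading=180, draw]
BK 12: (51,0) -> (63,0) [heading=180, draw]
Final: pos=(63,0), heading=180, 7 segment(s) drawn
Segments drawn: 7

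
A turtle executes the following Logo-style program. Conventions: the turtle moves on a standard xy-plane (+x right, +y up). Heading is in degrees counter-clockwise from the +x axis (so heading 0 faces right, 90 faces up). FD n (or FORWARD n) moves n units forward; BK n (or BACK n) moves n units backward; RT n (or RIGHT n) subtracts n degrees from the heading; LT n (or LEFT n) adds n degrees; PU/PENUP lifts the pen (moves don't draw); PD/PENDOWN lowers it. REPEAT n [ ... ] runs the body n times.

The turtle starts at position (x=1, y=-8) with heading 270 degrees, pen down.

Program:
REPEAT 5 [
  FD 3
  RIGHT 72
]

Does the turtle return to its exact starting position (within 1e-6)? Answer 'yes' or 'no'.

Executing turtle program step by step:
Start: pos=(1,-8), heading=270, pen down
REPEAT 5 [
  -- iteration 1/5 --
  FD 3: (1,-8) -> (1,-11) [heading=270, draw]
  RT 72: heading 270 -> 198
  -- iteration 2/5 --
  FD 3: (1,-11) -> (-1.853,-11.927) [heading=198, draw]
  RT 72: heading 198 -> 126
  -- iteration 3/5 --
  FD 3: (-1.853,-11.927) -> (-3.617,-9.5) [heading=126, draw]
  RT 72: heading 126 -> 54
  -- iteration 4/5 --
  FD 3: (-3.617,-9.5) -> (-1.853,-7.073) [heading=54, draw]
  RT 72: heading 54 -> 342
  -- iteration 5/5 --
  FD 3: (-1.853,-7.073) -> (1,-8) [heading=342, draw]
  RT 72: heading 342 -> 270
]
Final: pos=(1,-8), heading=270, 5 segment(s) drawn

Start position: (1, -8)
Final position: (1, -8)
Distance = 0; < 1e-6 -> CLOSED

Answer: yes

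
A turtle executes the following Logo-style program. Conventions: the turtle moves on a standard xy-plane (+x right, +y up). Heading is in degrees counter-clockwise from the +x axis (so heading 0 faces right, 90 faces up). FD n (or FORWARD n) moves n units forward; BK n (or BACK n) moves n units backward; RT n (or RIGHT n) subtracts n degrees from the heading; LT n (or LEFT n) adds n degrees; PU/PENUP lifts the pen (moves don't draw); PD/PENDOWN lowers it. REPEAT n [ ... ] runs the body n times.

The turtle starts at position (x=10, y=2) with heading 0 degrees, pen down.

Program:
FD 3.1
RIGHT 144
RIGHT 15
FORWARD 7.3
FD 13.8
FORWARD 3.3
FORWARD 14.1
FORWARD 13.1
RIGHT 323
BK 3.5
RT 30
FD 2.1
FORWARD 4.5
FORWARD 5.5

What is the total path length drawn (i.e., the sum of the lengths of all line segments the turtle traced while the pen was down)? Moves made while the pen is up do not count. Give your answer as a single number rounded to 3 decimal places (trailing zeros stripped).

Executing turtle program step by step:
Start: pos=(10,2), heading=0, pen down
FD 3.1: (10,2) -> (13.1,2) [heading=0, draw]
RT 144: heading 0 -> 216
RT 15: heading 216 -> 201
FD 7.3: (13.1,2) -> (6.285,-0.616) [heading=201, draw]
FD 13.8: (6.285,-0.616) -> (-6.599,-5.562) [heading=201, draw]
FD 3.3: (-6.599,-5.562) -> (-9.679,-6.744) [heading=201, draw]
FD 14.1: (-9.679,-6.744) -> (-22.843,-11.797) [heading=201, draw]
FD 13.1: (-22.843,-11.797) -> (-35.073,-16.492) [heading=201, draw]
RT 323: heading 201 -> 238
BK 3.5: (-35.073,-16.492) -> (-33.218,-13.524) [heading=238, draw]
RT 30: heading 238 -> 208
FD 2.1: (-33.218,-13.524) -> (-35.072,-14.51) [heading=208, draw]
FD 4.5: (-35.072,-14.51) -> (-39.045,-16.622) [heading=208, draw]
FD 5.5: (-39.045,-16.622) -> (-43.902,-19.204) [heading=208, draw]
Final: pos=(-43.902,-19.204), heading=208, 10 segment(s) drawn

Segment lengths:
  seg 1: (10,2) -> (13.1,2), length = 3.1
  seg 2: (13.1,2) -> (6.285,-0.616), length = 7.3
  seg 3: (6.285,-0.616) -> (-6.599,-5.562), length = 13.8
  seg 4: (-6.599,-5.562) -> (-9.679,-6.744), length = 3.3
  seg 5: (-9.679,-6.744) -> (-22.843,-11.797), length = 14.1
  seg 6: (-22.843,-11.797) -> (-35.073,-16.492), length = 13.1
  seg 7: (-35.073,-16.492) -> (-33.218,-13.524), length = 3.5
  seg 8: (-33.218,-13.524) -> (-35.072,-14.51), length = 2.1
  seg 9: (-35.072,-14.51) -> (-39.045,-16.622), length = 4.5
  seg 10: (-39.045,-16.622) -> (-43.902,-19.204), length = 5.5
Total = 70.3

Answer: 70.3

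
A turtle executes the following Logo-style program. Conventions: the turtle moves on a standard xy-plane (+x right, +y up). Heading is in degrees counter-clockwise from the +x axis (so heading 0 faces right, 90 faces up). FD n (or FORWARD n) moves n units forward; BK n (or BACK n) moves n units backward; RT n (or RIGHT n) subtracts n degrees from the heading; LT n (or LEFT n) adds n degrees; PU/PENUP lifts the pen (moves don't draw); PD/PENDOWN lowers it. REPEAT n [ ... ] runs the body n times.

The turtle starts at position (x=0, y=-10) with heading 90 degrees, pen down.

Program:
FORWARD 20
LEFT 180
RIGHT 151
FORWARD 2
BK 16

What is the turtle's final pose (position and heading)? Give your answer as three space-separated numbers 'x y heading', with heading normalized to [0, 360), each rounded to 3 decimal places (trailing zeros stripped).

Answer: 6.787 -2.245 119

Derivation:
Executing turtle program step by step:
Start: pos=(0,-10), heading=90, pen down
FD 20: (0,-10) -> (0,10) [heading=90, draw]
LT 180: heading 90 -> 270
RT 151: heading 270 -> 119
FD 2: (0,10) -> (-0.97,11.749) [heading=119, draw]
BK 16: (-0.97,11.749) -> (6.787,-2.245) [heading=119, draw]
Final: pos=(6.787,-2.245), heading=119, 3 segment(s) drawn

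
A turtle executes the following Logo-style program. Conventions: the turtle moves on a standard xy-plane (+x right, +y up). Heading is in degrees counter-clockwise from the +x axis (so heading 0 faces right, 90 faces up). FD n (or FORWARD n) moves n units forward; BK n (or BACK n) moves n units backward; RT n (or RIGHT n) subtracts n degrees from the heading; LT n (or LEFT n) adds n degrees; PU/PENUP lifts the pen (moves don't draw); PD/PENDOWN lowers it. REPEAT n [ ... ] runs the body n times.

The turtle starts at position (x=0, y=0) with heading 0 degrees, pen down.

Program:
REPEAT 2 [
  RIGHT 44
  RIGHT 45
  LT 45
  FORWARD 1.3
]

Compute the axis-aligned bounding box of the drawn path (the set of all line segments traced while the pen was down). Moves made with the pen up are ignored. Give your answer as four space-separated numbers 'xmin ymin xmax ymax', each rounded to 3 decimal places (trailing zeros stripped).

Executing turtle program step by step:
Start: pos=(0,0), heading=0, pen down
REPEAT 2 [
  -- iteration 1/2 --
  RT 44: heading 0 -> 316
  RT 45: heading 316 -> 271
  LT 45: heading 271 -> 316
  FD 1.3: (0,0) -> (0.935,-0.903) [heading=316, draw]
  -- iteration 2/2 --
  RT 44: heading 316 -> 272
  RT 45: heading 272 -> 227
  LT 45: heading 227 -> 272
  FD 1.3: (0.935,-0.903) -> (0.981,-2.202) [heading=272, draw]
]
Final: pos=(0.981,-2.202), heading=272, 2 segment(s) drawn

Segment endpoints: x in {0, 0.935, 0.981}, y in {-2.202, -0.903, 0}
xmin=0, ymin=-2.202, xmax=0.981, ymax=0

Answer: 0 -2.202 0.981 0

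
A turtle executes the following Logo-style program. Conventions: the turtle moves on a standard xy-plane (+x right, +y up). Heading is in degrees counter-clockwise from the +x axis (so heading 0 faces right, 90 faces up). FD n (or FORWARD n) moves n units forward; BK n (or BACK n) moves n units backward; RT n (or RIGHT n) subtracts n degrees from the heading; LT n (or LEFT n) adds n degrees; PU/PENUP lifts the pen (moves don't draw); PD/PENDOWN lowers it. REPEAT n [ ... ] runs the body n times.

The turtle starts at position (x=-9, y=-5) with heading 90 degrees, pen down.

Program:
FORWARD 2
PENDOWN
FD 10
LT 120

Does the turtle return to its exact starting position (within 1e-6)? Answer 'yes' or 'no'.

Answer: no

Derivation:
Executing turtle program step by step:
Start: pos=(-9,-5), heading=90, pen down
FD 2: (-9,-5) -> (-9,-3) [heading=90, draw]
PD: pen down
FD 10: (-9,-3) -> (-9,7) [heading=90, draw]
LT 120: heading 90 -> 210
Final: pos=(-9,7), heading=210, 2 segment(s) drawn

Start position: (-9, -5)
Final position: (-9, 7)
Distance = 12; >= 1e-6 -> NOT closed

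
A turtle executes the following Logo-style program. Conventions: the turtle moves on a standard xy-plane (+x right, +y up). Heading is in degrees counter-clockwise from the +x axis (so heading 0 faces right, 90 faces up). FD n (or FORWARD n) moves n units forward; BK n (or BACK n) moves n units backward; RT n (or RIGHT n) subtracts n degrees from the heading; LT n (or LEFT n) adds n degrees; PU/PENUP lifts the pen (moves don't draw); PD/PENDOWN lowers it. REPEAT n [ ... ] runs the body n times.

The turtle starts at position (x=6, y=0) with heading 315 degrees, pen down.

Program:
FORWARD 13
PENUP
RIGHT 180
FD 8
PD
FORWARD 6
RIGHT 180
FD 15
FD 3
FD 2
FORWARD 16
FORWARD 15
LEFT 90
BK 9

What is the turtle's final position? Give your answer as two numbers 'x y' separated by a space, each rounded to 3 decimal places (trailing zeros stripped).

Answer: 34.991 -41.719

Derivation:
Executing turtle program step by step:
Start: pos=(6,0), heading=315, pen down
FD 13: (6,0) -> (15.192,-9.192) [heading=315, draw]
PU: pen up
RT 180: heading 315 -> 135
FD 8: (15.192,-9.192) -> (9.536,-3.536) [heading=135, move]
PD: pen down
FD 6: (9.536,-3.536) -> (5.293,0.707) [heading=135, draw]
RT 180: heading 135 -> 315
FD 15: (5.293,0.707) -> (15.899,-9.899) [heading=315, draw]
FD 3: (15.899,-9.899) -> (18.021,-12.021) [heading=315, draw]
FD 2: (18.021,-12.021) -> (19.435,-13.435) [heading=315, draw]
FD 16: (19.435,-13.435) -> (30.749,-24.749) [heading=315, draw]
FD 15: (30.749,-24.749) -> (41.355,-35.355) [heading=315, draw]
LT 90: heading 315 -> 45
BK 9: (41.355,-35.355) -> (34.991,-41.719) [heading=45, draw]
Final: pos=(34.991,-41.719), heading=45, 8 segment(s) drawn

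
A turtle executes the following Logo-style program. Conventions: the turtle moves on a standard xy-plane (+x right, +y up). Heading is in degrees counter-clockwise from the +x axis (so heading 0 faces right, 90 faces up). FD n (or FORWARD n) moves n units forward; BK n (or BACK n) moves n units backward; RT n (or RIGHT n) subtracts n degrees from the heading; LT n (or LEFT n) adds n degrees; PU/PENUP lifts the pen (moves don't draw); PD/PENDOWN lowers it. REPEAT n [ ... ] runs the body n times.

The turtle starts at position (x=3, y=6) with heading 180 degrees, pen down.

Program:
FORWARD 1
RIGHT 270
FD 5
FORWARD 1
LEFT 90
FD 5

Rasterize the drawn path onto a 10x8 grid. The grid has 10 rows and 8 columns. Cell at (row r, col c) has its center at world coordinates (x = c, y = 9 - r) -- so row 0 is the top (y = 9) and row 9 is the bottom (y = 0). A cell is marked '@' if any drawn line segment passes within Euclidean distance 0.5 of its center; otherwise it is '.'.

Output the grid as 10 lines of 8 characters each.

Answer: ........
........
........
..@@....
..@.....
..@.....
..@.....
..@.....
..@.....
..@@@@@@

Derivation:
Segment 0: (3,6) -> (2,6)
Segment 1: (2,6) -> (2,1)
Segment 2: (2,1) -> (2,0)
Segment 3: (2,0) -> (7,0)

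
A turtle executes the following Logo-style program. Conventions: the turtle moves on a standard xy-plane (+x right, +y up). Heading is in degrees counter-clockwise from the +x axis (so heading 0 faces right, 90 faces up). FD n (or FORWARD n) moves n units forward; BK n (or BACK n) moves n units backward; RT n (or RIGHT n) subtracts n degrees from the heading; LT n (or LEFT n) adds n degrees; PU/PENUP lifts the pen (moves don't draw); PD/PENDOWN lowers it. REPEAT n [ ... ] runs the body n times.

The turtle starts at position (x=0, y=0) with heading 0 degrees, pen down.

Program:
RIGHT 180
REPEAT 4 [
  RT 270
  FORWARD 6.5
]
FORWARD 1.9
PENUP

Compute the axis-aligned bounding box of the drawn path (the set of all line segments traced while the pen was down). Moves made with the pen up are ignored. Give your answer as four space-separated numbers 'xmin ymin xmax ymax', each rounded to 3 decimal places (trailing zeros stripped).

Executing turtle program step by step:
Start: pos=(0,0), heading=0, pen down
RT 180: heading 0 -> 180
REPEAT 4 [
  -- iteration 1/4 --
  RT 270: heading 180 -> 270
  FD 6.5: (0,0) -> (0,-6.5) [heading=270, draw]
  -- iteration 2/4 --
  RT 270: heading 270 -> 0
  FD 6.5: (0,-6.5) -> (6.5,-6.5) [heading=0, draw]
  -- iteration 3/4 --
  RT 270: heading 0 -> 90
  FD 6.5: (6.5,-6.5) -> (6.5,0) [heading=90, draw]
  -- iteration 4/4 --
  RT 270: heading 90 -> 180
  FD 6.5: (6.5,0) -> (0,0) [heading=180, draw]
]
FD 1.9: (0,0) -> (-1.9,0) [heading=180, draw]
PU: pen up
Final: pos=(-1.9,0), heading=180, 5 segment(s) drawn

Segment endpoints: x in {-1.9, 0, 0, 0, 6.5, 6.5}, y in {-6.5, -6.5, 0, 0, 0, 0}
xmin=-1.9, ymin=-6.5, xmax=6.5, ymax=0

Answer: -1.9 -6.5 6.5 0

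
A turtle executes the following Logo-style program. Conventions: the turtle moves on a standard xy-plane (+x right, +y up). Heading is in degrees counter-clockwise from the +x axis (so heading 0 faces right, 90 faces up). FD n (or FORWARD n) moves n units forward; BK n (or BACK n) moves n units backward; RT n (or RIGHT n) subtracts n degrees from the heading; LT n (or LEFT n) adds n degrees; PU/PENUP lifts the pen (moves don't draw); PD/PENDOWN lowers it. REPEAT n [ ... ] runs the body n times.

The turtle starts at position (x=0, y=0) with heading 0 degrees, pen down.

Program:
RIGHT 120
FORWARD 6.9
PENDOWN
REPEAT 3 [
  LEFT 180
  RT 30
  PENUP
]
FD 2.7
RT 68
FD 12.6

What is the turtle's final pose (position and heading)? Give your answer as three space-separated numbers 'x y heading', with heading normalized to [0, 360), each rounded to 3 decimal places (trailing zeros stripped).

Answer: -2.865 -19.803 262

Derivation:
Executing turtle program step by step:
Start: pos=(0,0), heading=0, pen down
RT 120: heading 0 -> 240
FD 6.9: (0,0) -> (-3.45,-5.976) [heading=240, draw]
PD: pen down
REPEAT 3 [
  -- iteration 1/3 --
  LT 180: heading 240 -> 60
  RT 30: heading 60 -> 30
  PU: pen up
  -- iteration 2/3 --
  LT 180: heading 30 -> 210
  RT 30: heading 210 -> 180
  PU: pen up
  -- iteration 3/3 --
  LT 180: heading 180 -> 0
  RT 30: heading 0 -> 330
  PU: pen up
]
FD 2.7: (-3.45,-5.976) -> (-1.112,-7.326) [heading=330, move]
RT 68: heading 330 -> 262
FD 12.6: (-1.112,-7.326) -> (-2.865,-19.803) [heading=262, move]
Final: pos=(-2.865,-19.803), heading=262, 1 segment(s) drawn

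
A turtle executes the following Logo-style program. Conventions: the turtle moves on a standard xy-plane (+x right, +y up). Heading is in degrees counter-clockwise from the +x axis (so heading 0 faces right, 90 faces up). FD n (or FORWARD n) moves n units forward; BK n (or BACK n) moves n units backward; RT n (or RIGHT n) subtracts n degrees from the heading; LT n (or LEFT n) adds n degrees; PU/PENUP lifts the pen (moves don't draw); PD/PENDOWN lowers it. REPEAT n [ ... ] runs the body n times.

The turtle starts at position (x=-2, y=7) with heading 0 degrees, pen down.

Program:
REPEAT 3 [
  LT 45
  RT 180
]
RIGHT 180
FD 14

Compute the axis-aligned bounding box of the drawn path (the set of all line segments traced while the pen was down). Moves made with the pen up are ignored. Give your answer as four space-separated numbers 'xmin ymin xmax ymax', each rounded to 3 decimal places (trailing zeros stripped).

Answer: -11.899 7 -2 16.899

Derivation:
Executing turtle program step by step:
Start: pos=(-2,7), heading=0, pen down
REPEAT 3 [
  -- iteration 1/3 --
  LT 45: heading 0 -> 45
  RT 180: heading 45 -> 225
  -- iteration 2/3 --
  LT 45: heading 225 -> 270
  RT 180: heading 270 -> 90
  -- iteration 3/3 --
  LT 45: heading 90 -> 135
  RT 180: heading 135 -> 315
]
RT 180: heading 315 -> 135
FD 14: (-2,7) -> (-11.899,16.899) [heading=135, draw]
Final: pos=(-11.899,16.899), heading=135, 1 segment(s) drawn

Segment endpoints: x in {-11.899, -2}, y in {7, 16.899}
xmin=-11.899, ymin=7, xmax=-2, ymax=16.899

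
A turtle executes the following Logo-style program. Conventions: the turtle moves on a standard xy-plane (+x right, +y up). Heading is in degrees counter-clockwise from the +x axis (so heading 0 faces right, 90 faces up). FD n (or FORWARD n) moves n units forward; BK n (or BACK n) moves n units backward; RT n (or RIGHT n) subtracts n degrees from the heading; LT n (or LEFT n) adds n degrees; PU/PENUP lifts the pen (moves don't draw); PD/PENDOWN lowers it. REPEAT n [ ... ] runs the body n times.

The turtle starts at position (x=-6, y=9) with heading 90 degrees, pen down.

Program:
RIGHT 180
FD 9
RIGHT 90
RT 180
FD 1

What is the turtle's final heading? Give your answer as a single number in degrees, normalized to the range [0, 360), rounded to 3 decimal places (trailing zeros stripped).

Executing turtle program step by step:
Start: pos=(-6,9), heading=90, pen down
RT 180: heading 90 -> 270
FD 9: (-6,9) -> (-6,0) [heading=270, draw]
RT 90: heading 270 -> 180
RT 180: heading 180 -> 0
FD 1: (-6,0) -> (-5,0) [heading=0, draw]
Final: pos=(-5,0), heading=0, 2 segment(s) drawn

Answer: 0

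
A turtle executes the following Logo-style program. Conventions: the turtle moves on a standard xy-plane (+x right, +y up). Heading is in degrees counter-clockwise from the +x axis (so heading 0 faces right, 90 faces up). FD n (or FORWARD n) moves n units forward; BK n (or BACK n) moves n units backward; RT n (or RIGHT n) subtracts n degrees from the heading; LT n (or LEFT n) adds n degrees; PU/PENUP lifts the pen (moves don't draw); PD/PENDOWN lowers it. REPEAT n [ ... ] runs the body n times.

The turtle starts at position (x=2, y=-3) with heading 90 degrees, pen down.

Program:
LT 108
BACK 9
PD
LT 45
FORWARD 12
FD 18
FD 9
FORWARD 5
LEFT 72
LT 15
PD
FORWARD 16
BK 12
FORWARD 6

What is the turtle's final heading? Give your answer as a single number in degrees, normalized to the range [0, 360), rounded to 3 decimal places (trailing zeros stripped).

Executing turtle program step by step:
Start: pos=(2,-3), heading=90, pen down
LT 108: heading 90 -> 198
BK 9: (2,-3) -> (10.56,-0.219) [heading=198, draw]
PD: pen down
LT 45: heading 198 -> 243
FD 12: (10.56,-0.219) -> (5.112,-10.911) [heading=243, draw]
FD 18: (5.112,-10.911) -> (-3.06,-26.949) [heading=243, draw]
FD 9: (-3.06,-26.949) -> (-7.146,-34.968) [heading=243, draw]
FD 5: (-7.146,-34.968) -> (-9.416,-39.423) [heading=243, draw]
LT 72: heading 243 -> 315
LT 15: heading 315 -> 330
PD: pen down
FD 16: (-9.416,-39.423) -> (4.44,-47.423) [heading=330, draw]
BK 12: (4.44,-47.423) -> (-5.952,-41.423) [heading=330, draw]
FD 6: (-5.952,-41.423) -> (-0.756,-44.423) [heading=330, draw]
Final: pos=(-0.756,-44.423), heading=330, 8 segment(s) drawn

Answer: 330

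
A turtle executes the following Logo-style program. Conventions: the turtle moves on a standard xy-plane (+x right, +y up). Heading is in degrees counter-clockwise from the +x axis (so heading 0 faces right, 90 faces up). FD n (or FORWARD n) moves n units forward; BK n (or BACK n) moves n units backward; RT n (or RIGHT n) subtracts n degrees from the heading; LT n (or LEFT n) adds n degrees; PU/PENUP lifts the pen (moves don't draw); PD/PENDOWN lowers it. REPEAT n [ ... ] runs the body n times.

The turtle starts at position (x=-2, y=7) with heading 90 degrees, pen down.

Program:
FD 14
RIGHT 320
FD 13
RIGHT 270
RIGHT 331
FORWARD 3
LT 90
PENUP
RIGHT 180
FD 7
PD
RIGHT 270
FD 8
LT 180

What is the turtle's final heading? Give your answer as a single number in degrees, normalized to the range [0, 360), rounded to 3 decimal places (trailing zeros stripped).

Executing turtle program step by step:
Start: pos=(-2,7), heading=90, pen down
FD 14: (-2,7) -> (-2,21) [heading=90, draw]
RT 320: heading 90 -> 130
FD 13: (-2,21) -> (-10.356,30.959) [heading=130, draw]
RT 270: heading 130 -> 220
RT 331: heading 220 -> 249
FD 3: (-10.356,30.959) -> (-11.431,28.158) [heading=249, draw]
LT 90: heading 249 -> 339
PU: pen up
RT 180: heading 339 -> 159
FD 7: (-11.431,28.158) -> (-17.966,30.666) [heading=159, move]
PD: pen down
RT 270: heading 159 -> 249
FD 8: (-17.966,30.666) -> (-20.833,23.198) [heading=249, draw]
LT 180: heading 249 -> 69
Final: pos=(-20.833,23.198), heading=69, 4 segment(s) drawn

Answer: 69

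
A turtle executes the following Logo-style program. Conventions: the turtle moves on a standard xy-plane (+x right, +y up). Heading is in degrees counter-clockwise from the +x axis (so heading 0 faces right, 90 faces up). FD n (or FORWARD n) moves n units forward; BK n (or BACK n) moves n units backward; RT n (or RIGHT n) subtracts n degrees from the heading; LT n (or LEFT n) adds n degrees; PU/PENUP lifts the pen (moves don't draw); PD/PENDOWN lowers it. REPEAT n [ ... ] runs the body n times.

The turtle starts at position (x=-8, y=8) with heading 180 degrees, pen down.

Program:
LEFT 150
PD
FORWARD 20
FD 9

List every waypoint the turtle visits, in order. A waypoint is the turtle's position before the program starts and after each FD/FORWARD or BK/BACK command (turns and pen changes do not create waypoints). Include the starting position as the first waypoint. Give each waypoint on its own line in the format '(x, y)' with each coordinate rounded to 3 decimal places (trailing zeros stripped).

Answer: (-8, 8)
(9.321, -2)
(17.115, -6.5)

Derivation:
Executing turtle program step by step:
Start: pos=(-8,8), heading=180, pen down
LT 150: heading 180 -> 330
PD: pen down
FD 20: (-8,8) -> (9.321,-2) [heading=330, draw]
FD 9: (9.321,-2) -> (17.115,-6.5) [heading=330, draw]
Final: pos=(17.115,-6.5), heading=330, 2 segment(s) drawn
Waypoints (3 total):
(-8, 8)
(9.321, -2)
(17.115, -6.5)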